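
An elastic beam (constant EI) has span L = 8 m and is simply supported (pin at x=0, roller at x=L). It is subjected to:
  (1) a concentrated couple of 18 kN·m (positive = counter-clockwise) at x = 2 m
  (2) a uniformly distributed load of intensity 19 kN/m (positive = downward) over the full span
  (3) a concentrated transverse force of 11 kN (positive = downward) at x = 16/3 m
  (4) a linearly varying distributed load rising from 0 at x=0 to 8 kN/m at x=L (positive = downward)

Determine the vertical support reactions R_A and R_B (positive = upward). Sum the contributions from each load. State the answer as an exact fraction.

Load 1 — applied couple M₀=18 kN·m at a=2 m (b=L-a=6):
  R_A = M₀/L = 18/8 = 9/4 kN
  R_B = -M₀/L = -18/8 = -9/4 kN
Load 2 — uniform load w=19 kN/m over full span:
  R_A = wL/2 = 19·8/2 = 76 kN
  R_B = wL/2 = 19·8/2 = 76 kN
Load 3 — point force P=11 kN at a=16/3 m (b=L-a=8/3):
  R_A = Pb/L = 11·(8/3)/8 = 11/3 kN
  R_B = Pa/L = 11·(16/3)/8 = 22/3 kN
Load 4 — triangular load w₀=8 kN/m (0→w₀ over full span):
  R_A = w₀L/6 = 8·8/6 = 32/3 kN
  R_B = w₀L/3 = 8·8/3 = 64/3 kN
Superposition: R_A = 1111/12 kN, R_B = 1229/12 kN

R_A = 1111/12 kN, R_B = 1229/12 kN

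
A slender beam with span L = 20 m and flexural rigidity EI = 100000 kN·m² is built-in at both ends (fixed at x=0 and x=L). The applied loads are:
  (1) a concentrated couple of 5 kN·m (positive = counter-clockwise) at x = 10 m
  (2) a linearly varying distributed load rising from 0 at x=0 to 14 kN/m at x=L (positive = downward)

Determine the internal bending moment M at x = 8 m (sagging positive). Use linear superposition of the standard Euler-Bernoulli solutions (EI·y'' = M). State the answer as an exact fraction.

M(8) = 1827/20 kN·m

Load 1 — applied couple M₀=5 kN·m at a=10 m (b=L-a=10):
  M_1 = R_Ax - M_A  [x≤a] with R_A=3/8, M_A=5/4 = (3/8)·8 - (5/4) = 7/4 kN·m
Load 2 — triangular load w₀=14 kN/m (0→w₀ over full span):
  M_2 = 3w₀Lx/20 - w₀L²/30 - w₀x³/(6L) = 3·14·20·8/20 - 14·20²/30 - 14·8³/(6·20) = 448/5 kN·m
Superposition: M = Σ M_i = 1827/20 kN·m ≈ 91.350000 kN·m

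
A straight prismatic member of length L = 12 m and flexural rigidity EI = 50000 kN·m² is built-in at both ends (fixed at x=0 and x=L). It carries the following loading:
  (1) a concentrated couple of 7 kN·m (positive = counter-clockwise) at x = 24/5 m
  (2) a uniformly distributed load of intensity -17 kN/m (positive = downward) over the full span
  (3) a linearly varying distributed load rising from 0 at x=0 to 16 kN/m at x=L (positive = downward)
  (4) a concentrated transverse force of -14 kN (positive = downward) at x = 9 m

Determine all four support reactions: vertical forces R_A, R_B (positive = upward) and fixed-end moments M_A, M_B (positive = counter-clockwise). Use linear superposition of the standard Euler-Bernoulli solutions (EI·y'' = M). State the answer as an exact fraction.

Load 1 — applied couple M₀=7 kN·m at a=24/5 m (b=L-a=36/5):
  R_A = 6M₀ab/L³ = 6·7·(24/5)·(36/5)/12³ = 21/25 kN
  M_A = M₀b(2a-b)/L² = 7·(36/5)·(2·(24/5)-(36/5))/12² = 21/25 kN·m
  R_B = -6M₀ab/L³ = -6·7·(24/5)·(36/5)/12³ = -21/25 kN
  M_B = M₀a(2b-a)/L² = 7·(24/5)·(2·(36/5)-(24/5))/12² = 56/25 kN·m
Load 2 — uniform load w=-17 kN/m over full span:
  R_A = wL/2 = (-17)·12/2 = -102 kN
  M_A = wL²/12 = (-17)·12²/12 = -204 kN·m
  R_B = wL/2 = (-17)·12/2 = -102 kN
  M_B = -wL²/12 = -(-17)·12²/12 = 204 kN·m
Load 3 — triangular load w₀=16 kN/m (0→w₀ over full span):
  R_A = 3w₀L/20 = 3·16·12/20 = 144/5 kN
  M_A = w₀L²/30 = 16·12²/30 = 384/5 kN·m
  R_B = 7w₀L/20 = 7·16·12/20 = 336/5 kN
  M_B = -w₀L²/20 = -16·12²/20 = -576/5 kN·m
Load 4 — point force P=-14 kN at a=9 m (b=L-a=3):
  R_A = Pb²(3a+b)/L³ = (-14)·3²·(3·9+3)/12³ = -35/16 kN
  M_A = Pab²/L² = (-14)·9·3²/12² = -63/8 kN·m
  R_B = Pa²(a+3b)/L³ = (-14)·9²·(9+3·3)/12³ = -189/16 kN
  M_B = -Pa²b/L² = -(-14)·9²·3/12² = 189/8 kN·m
Superposition: R_A = -29819/400 kN, M_A = -26847/200 kN·m, R_B = -18981/400 kN, M_B = 22933/200 kN·m

R_A = -29819/400 kN, M_A = -26847/200 kN·m, R_B = -18981/400 kN, M_B = 22933/200 kN·m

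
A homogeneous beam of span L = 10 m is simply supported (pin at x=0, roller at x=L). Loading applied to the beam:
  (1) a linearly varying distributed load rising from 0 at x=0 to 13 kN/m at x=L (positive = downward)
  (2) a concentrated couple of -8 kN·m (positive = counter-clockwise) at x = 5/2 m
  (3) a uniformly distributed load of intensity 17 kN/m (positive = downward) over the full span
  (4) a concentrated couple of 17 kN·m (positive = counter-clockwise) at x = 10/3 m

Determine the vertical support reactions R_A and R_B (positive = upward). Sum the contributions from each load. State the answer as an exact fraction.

Load 1 — triangular load w₀=13 kN/m (0→w₀ over full span):
  R_A = w₀L/6 = 13·10/6 = 65/3 kN
  R_B = w₀L/3 = 13·10/3 = 130/3 kN
Load 2 — applied couple M₀=-8 kN·m at a=5/2 m (b=L-a=15/2):
  R_A = M₀/L = (-8)/10 = -4/5 kN
  R_B = -M₀/L = -(-8)/10 = 4/5 kN
Load 3 — uniform load w=17 kN/m over full span:
  R_A = wL/2 = 17·10/2 = 85 kN
  R_B = wL/2 = 17·10/2 = 85 kN
Load 4 — applied couple M₀=17 kN·m at a=10/3 m (b=L-a=20/3):
  R_A = M₀/L = 17/10 kN
  R_B = -M₀/L = -17/10 kN
Superposition: R_A = 3227/30 kN, R_B = 3823/30 kN

R_A = 3227/30 kN, R_B = 3823/30 kN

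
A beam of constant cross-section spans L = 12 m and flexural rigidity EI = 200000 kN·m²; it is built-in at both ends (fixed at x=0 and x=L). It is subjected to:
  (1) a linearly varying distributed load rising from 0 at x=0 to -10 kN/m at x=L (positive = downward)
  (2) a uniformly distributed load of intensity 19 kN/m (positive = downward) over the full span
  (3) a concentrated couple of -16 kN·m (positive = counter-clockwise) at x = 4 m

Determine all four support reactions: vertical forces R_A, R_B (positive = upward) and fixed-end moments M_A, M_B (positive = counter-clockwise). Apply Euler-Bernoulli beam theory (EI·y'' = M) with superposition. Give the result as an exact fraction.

R_A = 848/9 kN, M_A = 180 kN·m, R_B = 664/9 kN, M_B = -484/3 kN·m

Load 1 — triangular load w₀=-10 kN/m (0→w₀ over full span):
  R_A = 3w₀L/20 = 3·(-10)·12/20 = -18 kN
  M_A = w₀L²/30 = (-10)·12²/30 = -48 kN·m
  R_B = 7w₀L/20 = 7·(-10)·12/20 = -42 kN
  M_B = -w₀L²/20 = -(-10)·12²/20 = 72 kN·m
Load 2 — uniform load w=19 kN/m over full span:
  R_A = wL/2 = 19·12/2 = 114 kN
  M_A = wL²/12 = 19·12²/12 = 228 kN·m
  R_B = wL/2 = 19·12/2 = 114 kN
  M_B = -wL²/12 = -19·12²/12 = -228 kN·m
Load 3 — applied couple M₀=-16 kN·m at a=4 m (b=L-a=8):
  R_A = 6M₀ab/L³ = 6·(-16)·4·8/12³ = -16/9 kN
  M_A = M₀b(2a-b)/L² = (-16)·8·(2·4-8)/12² = 0 kN·m
  R_B = -6M₀ab/L³ = -6·(-16)·4·8/12³ = 16/9 kN
  M_B = M₀a(2b-a)/L² = (-16)·4·(2·8-4)/12² = -16/3 kN·m
Superposition: R_A = 848/9 kN, M_A = 180 kN·m, R_B = 664/9 kN, M_B = -484/3 kN·m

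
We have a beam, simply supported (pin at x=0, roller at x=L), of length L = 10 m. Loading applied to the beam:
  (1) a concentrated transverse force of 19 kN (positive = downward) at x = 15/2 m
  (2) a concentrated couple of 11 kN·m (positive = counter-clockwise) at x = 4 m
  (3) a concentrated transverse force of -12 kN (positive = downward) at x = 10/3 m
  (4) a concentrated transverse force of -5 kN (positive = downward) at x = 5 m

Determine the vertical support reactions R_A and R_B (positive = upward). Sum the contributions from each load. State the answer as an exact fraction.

Load 1 — point force P=19 kN at a=15/2 m (b=L-a=5/2):
  R_A = Pb/L = 19·(5/2)/10 = 19/4 kN
  R_B = Pa/L = 19·(15/2)/10 = 57/4 kN
Load 2 — applied couple M₀=11 kN·m at a=4 m (b=L-a=6):
  R_A = M₀/L = 11/10 kN
  R_B = -M₀/L = -11/10 kN
Load 3 — point force P=-12 kN at a=10/3 m (b=L-a=20/3):
  R_A = Pb/L = (-12)·(20/3)/10 = -8 kN
  R_B = Pa/L = (-12)·(10/3)/10 = -4 kN
Load 4 — point force P=-5 kN at a=5 m (b=L-a=5):
  R_A = Pb/L = (-5)·5/10 = -5/2 kN
  R_B = Pa/L = (-5)·5/10 = -5/2 kN
Superposition: R_A = -93/20 kN, R_B = 133/20 kN

R_A = -93/20 kN, R_B = 133/20 kN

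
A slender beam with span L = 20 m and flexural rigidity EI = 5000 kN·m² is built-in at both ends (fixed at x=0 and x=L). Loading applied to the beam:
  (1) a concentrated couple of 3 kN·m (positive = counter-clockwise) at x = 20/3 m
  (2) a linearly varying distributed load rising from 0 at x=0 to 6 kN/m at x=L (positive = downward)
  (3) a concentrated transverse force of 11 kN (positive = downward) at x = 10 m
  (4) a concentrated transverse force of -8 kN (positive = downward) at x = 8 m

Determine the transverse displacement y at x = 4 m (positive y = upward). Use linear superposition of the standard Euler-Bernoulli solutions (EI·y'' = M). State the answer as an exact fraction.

y(4) = -15023/156250 m

Load 1 — applied couple M₀=3 kN·m at a=20/3 m (b=L-a=40/3):
  y_1 = (R_Ax³/6 - M_Ax²/2)/EI  [x≤a] with R_A=1/5, M_A=0 = ((1/5)·4³/6 - 0·4²/2)/5000 = 4/9375 m
Load 2 — triangular load w₀=6 kN/m (0→w₀ over full span):
  y_2 = -w₀x²(L-x)²(x+2L)/(120LEI) = -6·4²·(20-4)²·(4+2·20)/(120·20·5000) = -1408/15625 m
Load 3 — point force P=11 kN at a=10 m (b=L-a=10):
  y_3 = -Pb²x²(3aL-(3a+b)x)/(6L³EI)  [x≤a] = -11·10²·4²·(3·10·20-(3·10+10)·4)/(6·20³·5000) = -121/3750 m
Load 4 — point force P=-8 kN at a=8 m (b=L-a=12):
  y_4 = -Pb²x²(3aL-(3a+b)x)/(6L³EI)  [x≤a] = -(-8)·12²·4²·(3·8·20-(3·8+12)·4)/(6·20³·5000) = 2016/78125 m
Superposition: y = Σ y_i = -15023/156250 m ≈ -0.096147 m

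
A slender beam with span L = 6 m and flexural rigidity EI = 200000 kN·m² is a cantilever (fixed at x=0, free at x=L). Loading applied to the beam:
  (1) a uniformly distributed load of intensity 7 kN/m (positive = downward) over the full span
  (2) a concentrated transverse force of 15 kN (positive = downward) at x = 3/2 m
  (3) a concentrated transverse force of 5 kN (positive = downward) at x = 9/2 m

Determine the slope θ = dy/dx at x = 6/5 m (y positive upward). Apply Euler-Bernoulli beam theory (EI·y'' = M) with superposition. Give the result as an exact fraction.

θ(6/5) = -10161/12500000 rad

Load 1 — uniform load w=7 kN/m over full span:
  θ_1 = -wx(x²-3Lx+3L²)/(6EI) = -7·(6/5)·((6/5)²-3·6·(6/5)+3·6²)/(6·200000) = -3843/6250000 rad
Load 2 — point force P=15 kN at a=3/2 m (b=L-a=9/2):
  θ_2 = -Px(2a-x)/(2EI)  [x≤a] = -15·(6/5)·(2·(3/2)-(6/5))/(2·200000) = -81/1000000 rad
Load 3 — point force P=5 kN at a=9/2 m (b=L-a=3/2):
  θ_3 = -Px(2a-x)/(2EI)  [x≤a] = -5·(6/5)·(2·(9/2)-(6/5))/(2·200000) = -117/1000000 rad
Superposition: θ = Σ θ_i = -10161/12500000 rad ≈ -0.000813 rad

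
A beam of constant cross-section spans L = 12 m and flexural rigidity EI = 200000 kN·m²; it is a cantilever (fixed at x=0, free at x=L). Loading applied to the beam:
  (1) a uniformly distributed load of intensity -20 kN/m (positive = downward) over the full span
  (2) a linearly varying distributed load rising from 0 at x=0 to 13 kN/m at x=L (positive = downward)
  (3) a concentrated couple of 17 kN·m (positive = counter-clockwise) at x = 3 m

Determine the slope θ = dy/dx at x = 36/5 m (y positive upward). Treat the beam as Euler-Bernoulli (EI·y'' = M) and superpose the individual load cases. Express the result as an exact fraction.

θ(36/5) = 1781259/125000000 rad

Load 1 — uniform load w=-20 kN/m over full span:
  θ_1 = -wx(x²-3Lx+3L²)/(6EI) = -(-20)·(36/5)·((36/5)²-3·12·(36/5)+3·12²)/(6·200000) = 2106/78125 rad
Load 2 — triangular load w₀=13 kN/m (0→w₀ over full span):
  θ_2 = (w₀Lx²/4-w₀L²x/3-w₀x⁴/(24L))/EI = (13·12·(36/5)²/4-13·12²·(36/5)/3-13·(36/5)⁴/(24·12))/200000 = -202527/15625000 rad
Load 3 — applied couple M₀=17 kN·m at a=3 m (b=L-a=9):
  θ_3 = M₀a/EI  [x>a] = 17·3/200000 = 51/200000 rad
Superposition: θ = Σ θ_i = 1781259/125000000 rad ≈ 0.014250 rad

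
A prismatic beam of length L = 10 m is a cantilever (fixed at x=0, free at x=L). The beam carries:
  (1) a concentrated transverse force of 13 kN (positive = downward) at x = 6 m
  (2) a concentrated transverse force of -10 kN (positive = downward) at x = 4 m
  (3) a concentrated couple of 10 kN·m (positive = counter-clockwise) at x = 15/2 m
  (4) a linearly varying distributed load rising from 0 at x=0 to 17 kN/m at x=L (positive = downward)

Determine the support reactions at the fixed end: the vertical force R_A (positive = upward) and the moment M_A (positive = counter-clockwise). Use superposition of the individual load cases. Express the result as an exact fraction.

R_A = 88 kN, M_A = 1784/3 kN·m

Load 1 — point force P=13 kN at a=6 m (b=L-a=4):
  R_A = P = 13 kN
  M_A = Pa = 13·6 = 78 kN·m
Load 2 — point force P=-10 kN at a=4 m (b=L-a=6):
  R_A = P = (-10) = -10 kN
  M_A = Pa = (-10)·4 = -40 kN·m
Load 3 — applied couple M₀=10 kN·m at a=15/2 m (b=L-a=5/2):
  R_A = 0 kN
  M_A = -M₀ = -10 kN·m
Load 4 — triangular load w₀=17 kN/m (0→w₀ over full span):
  R_A = w₀L/2 = 17·10/2 = 85 kN
  M_A = w₀L²/3 = 17·10²/3 = 1700/3 kN·m
Superposition: R_A = 88 kN, M_A = 1784/3 kN·m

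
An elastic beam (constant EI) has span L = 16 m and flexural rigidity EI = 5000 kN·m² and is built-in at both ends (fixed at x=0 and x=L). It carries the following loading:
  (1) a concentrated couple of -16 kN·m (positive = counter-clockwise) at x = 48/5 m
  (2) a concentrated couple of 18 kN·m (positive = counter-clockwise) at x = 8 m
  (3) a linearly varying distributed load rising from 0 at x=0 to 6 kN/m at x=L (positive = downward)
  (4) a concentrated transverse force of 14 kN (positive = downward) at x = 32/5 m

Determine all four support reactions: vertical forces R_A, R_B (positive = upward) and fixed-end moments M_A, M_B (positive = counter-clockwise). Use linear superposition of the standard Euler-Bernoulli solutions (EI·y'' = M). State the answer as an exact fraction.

R_A = 47439/2000 kN, M_A = 20709/250 kN·m, R_B = 76561/2000 kN, M_B = -23931/250 kN·m

Load 1 — applied couple M₀=-16 kN·m at a=48/5 m (b=L-a=32/5):
  R_A = 6M₀ab/L³ = 6·(-16)·(48/5)·(32/5)/16³ = -36/25 kN
  M_A = M₀b(2a-b)/L² = (-16)·(32/5)·(2·(48/5)-(32/5))/16² = -128/25 kN·m
  R_B = -6M₀ab/L³ = -6·(-16)·(48/5)·(32/5)/16³ = 36/25 kN
  M_B = M₀a(2b-a)/L² = (-16)·(48/5)·(2·(32/5)-(48/5))/16² = -48/25 kN·m
Load 2 — applied couple M₀=18 kN·m at a=8 m (b=L-a=8):
  R_A = 6M₀ab/L³ = 6·18·8·8/16³ = 27/16 kN
  M_A = M₀b(2a-b)/L² = 18·8·(2·8-8)/16² = 9/2 kN·m
  R_B = -6M₀ab/L³ = -6·18·8·8/16³ = -27/16 kN
  M_B = M₀a(2b-a)/L² = 18·8·(2·8-8)/16² = 9/2 kN·m
Load 3 — triangular load w₀=6 kN/m (0→w₀ over full span):
  R_A = 3w₀L/20 = 3·6·16/20 = 72/5 kN
  M_A = w₀L²/30 = 6·16²/30 = 256/5 kN·m
  R_B = 7w₀L/20 = 7·6·16/20 = 168/5 kN
  M_B = -w₀L²/20 = -6·16²/20 = -384/5 kN·m
Load 4 — point force P=14 kN at a=32/5 m (b=L-a=48/5):
  R_A = Pb²(3a+b)/L³ = 14·(48/5)²·(3·(32/5)+(48/5))/16³ = 1134/125 kN
  M_A = Pab²/L² = 14·(32/5)·(48/5)²/16² = 4032/125 kN·m
  R_B = Pa²(a+3b)/L³ = 14·(32/5)²·((32/5)+3·(48/5))/16³ = 616/125 kN
  M_B = -Pa²b/L² = -14·(32/5)²·(48/5)/16² = -2688/125 kN·m
Superposition: R_A = 47439/2000 kN, M_A = 20709/250 kN·m, R_B = 76561/2000 kN, M_B = -23931/250 kN·m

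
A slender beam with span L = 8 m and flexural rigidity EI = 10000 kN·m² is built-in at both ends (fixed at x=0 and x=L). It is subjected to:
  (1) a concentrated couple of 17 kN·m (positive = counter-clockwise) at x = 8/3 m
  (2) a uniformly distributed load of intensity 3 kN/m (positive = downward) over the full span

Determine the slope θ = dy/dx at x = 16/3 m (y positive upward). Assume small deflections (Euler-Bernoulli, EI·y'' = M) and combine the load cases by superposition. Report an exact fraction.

θ(16/3) = 1/2250 rad

Load 1 — applied couple M₀=17 kN·m at a=8/3 m (b=L-a=16/3):
  θ_1 = (R_Ax²/2 - M_Ax - M₀(x-a))/EI  [x>a] with R_A=17/6, M_A=0 = ((17/6)·(16/3)²/2 - 0·(16/3) - 17·((16/3)-(8/3)))/10000 = -17/33750 rad
Load 2 — uniform load w=3 kN/m over full span:
  θ_2 = -wx(L-x)(L-2x)/(12EI) = -3·(16/3)·(8-(16/3))·(8-2·(16/3))/(12·10000) = 16/16875 rad
Superposition: θ = Σ θ_i = 1/2250 rad ≈ 0.000444 rad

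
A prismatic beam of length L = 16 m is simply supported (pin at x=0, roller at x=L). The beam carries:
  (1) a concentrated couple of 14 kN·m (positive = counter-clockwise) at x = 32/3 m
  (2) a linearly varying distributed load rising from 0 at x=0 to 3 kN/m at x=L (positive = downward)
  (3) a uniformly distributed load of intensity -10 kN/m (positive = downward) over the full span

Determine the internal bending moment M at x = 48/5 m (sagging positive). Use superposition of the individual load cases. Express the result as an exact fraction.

Load 1 — applied couple M₀=14 kN·m at a=32/3 m (b=L-a=16/3):
  M_1 = M₀x/L  [x≤a] = 14·(48/5)/16 = 42/5 kN·m
Load 2 — triangular load w₀=3 kN/m (0→w₀ over full span):
  M_2 = w₀Lx/6 - w₀x³/(6L) = 3·16·(48/5)/6 - 3·(48/5)³/(6·16) = 6144/125 kN·m
Load 3 — uniform load w=-10 kN/m over full span:
  M_3 = wx(L-x)/2 = (-10)·(48/5)·(16-(48/5))/2 = -1536/5 kN·m
Superposition: M = Σ M_i = -31206/125 kN·m ≈ -249.648000 kN·m

M(48/5) = -31206/125 kN·m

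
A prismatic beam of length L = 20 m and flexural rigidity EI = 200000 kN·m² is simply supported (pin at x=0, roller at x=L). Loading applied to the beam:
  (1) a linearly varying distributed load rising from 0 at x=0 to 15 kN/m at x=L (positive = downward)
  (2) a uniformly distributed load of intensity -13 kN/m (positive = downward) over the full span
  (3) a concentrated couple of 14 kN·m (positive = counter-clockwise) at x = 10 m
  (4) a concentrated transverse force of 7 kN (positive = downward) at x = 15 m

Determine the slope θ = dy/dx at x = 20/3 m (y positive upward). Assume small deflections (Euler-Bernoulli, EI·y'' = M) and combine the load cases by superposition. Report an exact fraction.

Load 1 — triangular load w₀=15 kN/m (0→w₀ over full span):
  θ_1 = -w₀(7L⁴-30L²x²+15x⁴)/(360LEI) = -15·(7·20⁴-30·20²·(20/3)²+15·(20/3)⁴)/(360·20·200000) = -13/2025 rad
Load 2 — uniform load w=-13 kN/m over full span:
  θ_2 = -w(L³-6Lx²+4x³)/(24EI) = -(-13)·(20³-6·20·(20/3)²+4·(20/3)³)/(24·200000) = 169/16200 rad
Load 3 — applied couple M₀=14 kN·m at a=10 m (b=L-a=10):
  θ_3 = (M₀x²/(2L)+C₁)/EI  [x≤a] with C₁=M₀(3b²-L²)/(6L)=-35/3 = (14·(20/3)²/(2·20)+(-35/3))/200000 = 7/360000 rad
Load 4 — point force P=7 kN at a=15 m (b=L-a=5):
  θ_4 = -Pb(L²-b²-3x²)/(6LEI)  [x≤a] = -7·5·(20²-5²-3·(20/3)²)/(6·20·200000) = -203/576000 rad
Superposition: θ = Σ θ_i = 95369/25920000 rad ≈ 0.003679 rad

θ(20/3) = 95369/25920000 rad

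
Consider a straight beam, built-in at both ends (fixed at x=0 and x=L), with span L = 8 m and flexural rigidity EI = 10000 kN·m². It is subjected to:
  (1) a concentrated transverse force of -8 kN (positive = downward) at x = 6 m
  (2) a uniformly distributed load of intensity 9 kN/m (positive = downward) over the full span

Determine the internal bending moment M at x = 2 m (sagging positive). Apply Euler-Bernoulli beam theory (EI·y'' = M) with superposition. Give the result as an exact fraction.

M(2) = 13/2 kN·m

Load 1 — point force P=-8 kN at a=6 m (b=L-a=2):
  M_1 = Pb²(3a+b)x/L³ - Pab²/L²  [x≤a] = (-8)·2²·(3·6+2)·2/8³ - (-8)·6·2²/8² = 1/2 kN·m
Load 2 — uniform load w=9 kN/m over full span:
  M_2 = wLx/2 - wL²/12 - wx²/2 = 9·8·2/2 - 9·8²/12 - 9·2²/2 = 6 kN·m
Superposition: M = Σ M_i = 13/2 kN·m ≈ 6.500000 kN·m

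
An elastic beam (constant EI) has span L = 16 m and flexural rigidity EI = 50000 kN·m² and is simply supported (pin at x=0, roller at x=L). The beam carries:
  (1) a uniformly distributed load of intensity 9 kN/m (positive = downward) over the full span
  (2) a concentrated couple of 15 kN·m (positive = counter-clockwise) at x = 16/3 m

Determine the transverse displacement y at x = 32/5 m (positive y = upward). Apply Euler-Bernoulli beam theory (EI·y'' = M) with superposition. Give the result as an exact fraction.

Load 1 — uniform load w=9 kN/m over full span:
  y_1 = -wx(L³-2Lx²+x³)/(24EI) = -9·(32/5)·(16³-2·16·(32/5)²+(32/5)³)/(24·50000) = -285696/1953125 m
Load 2 — applied couple M₀=15 kN·m at a=16/3 m (b=L-a=32/3):
  y_2 = (M₀x³/(6L)-M₀(x-a)²/2+C₁x)/EI  [x>a] with C₁=M₀(3b²-L²)/(6L)=40/3 = (15·(32/5)³/(6·16)-15·((32/5)-(16/3))²/2+(40/3)·(32/5))/50000 = 184/78125 m
Superposition: y = Σ y_i = -281096/1953125 m ≈ -0.143921 m

y(32/5) = -281096/1953125 m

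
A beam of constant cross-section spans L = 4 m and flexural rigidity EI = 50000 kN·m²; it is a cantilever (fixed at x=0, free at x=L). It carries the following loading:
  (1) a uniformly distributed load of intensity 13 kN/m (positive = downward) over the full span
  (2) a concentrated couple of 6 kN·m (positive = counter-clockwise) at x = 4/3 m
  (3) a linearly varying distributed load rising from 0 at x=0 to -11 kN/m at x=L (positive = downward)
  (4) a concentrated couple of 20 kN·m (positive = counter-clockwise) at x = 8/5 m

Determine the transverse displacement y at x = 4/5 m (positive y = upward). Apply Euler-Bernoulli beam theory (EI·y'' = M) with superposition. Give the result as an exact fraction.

Load 1 — uniform load w=13 kN/m over full span:
  y_1 = -wx²(x²-4Lx+6L²)/(24EI) = -13·(4/5)²·((4/5)²-4·4·(4/5)+6·4²)/(24·50000) = -3406/5859375 m
Load 2 — applied couple M₀=6 kN·m at a=4/3 m (b=L-a=8/3):
  y_2 = M₀x²/(2EI)  [x≤a] = 6·(4/5)²/(2·50000) = 3/78125 m
Load 3 — triangular load w₀=-11 kN/m (0→w₀ over full span):
  y_3 = (w₀Lx³/12-w₀L²x²/6-w₀x⁵/(120L))/EI = ((-11)·4·(4/5)³/12-(-11)·4²·(4/5)²/6-(-11)·(4/5)⁵/(120·4))/50000 = 49522/146484375 m
Load 4 — applied couple M₀=20 kN·m at a=8/5 m (b=L-a=12/5):
  y_4 = M₀x²/(2EI)  [x≤a] = 20·(4/5)²/(2·50000) = 2/15625 m
Superposition: y = Σ y_i = -3751/48828125 m ≈ -0.000077 m

y(4/5) = -3751/48828125 m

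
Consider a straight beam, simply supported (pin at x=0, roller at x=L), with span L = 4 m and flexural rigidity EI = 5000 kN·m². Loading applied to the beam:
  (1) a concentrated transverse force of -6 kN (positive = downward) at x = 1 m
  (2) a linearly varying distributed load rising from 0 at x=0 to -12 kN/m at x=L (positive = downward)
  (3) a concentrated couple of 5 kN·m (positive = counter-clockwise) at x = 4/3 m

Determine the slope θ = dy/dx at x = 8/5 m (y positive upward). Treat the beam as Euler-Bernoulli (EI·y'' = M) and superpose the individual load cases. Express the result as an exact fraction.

θ(8/5) = 167857/112500000 rad

Load 1 — point force P=-6 kN at a=1 m (b=L-a=3):
  θ_1 = -Pa(2L²-6Lx+3x²+a²)/(6LEI)  [x>a] = -(-6)·1·(2·4²-6·4·(8/5)+3·(8/5)²+1²)/(6·4·5000) = 57/500000 rad
Load 2 — triangular load w₀=-12 kN/m (0→w₀ over full span):
  θ_2 = -w₀(7L⁴-30L²x²+15x⁴)/(360LEI) = -(-12)·(7·4⁴-30·4²·(8/5)²+15·(8/5)⁴)/(360·4·5000) = 1292/1171875 rad
Load 3 — applied couple M₀=5 kN·m at a=4/3 m (b=L-a=8/3):
  θ_3 = (M₀x²/(2L)-M₀(x-a)+C₁)/EI  [x>a] with C₁=M₀(3b²-L²)/(6L)=10/9 = (5·(8/5)²/(2·4)-5·((8/5)-(4/3))+(10/9))/5000 = 31/112500 rad
Superposition: θ = Σ θ_i = 167857/112500000 rad ≈ 0.001492 rad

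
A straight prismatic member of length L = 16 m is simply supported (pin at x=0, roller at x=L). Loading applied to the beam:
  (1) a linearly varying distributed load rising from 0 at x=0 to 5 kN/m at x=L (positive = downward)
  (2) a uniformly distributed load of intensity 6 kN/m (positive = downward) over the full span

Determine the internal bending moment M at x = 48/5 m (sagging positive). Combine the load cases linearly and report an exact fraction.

M(48/5) = 6656/25 kN·m

Load 1 — triangular load w₀=5 kN/m (0→w₀ over full span):
  M_1 = w₀Lx/6 - w₀x³/(6L) = 5·16·(48/5)/6 - 5·(48/5)³/(6·16) = 2048/25 kN·m
Load 2 — uniform load w=6 kN/m over full span:
  M_2 = wx(L-x)/2 = 6·(48/5)·(16-(48/5))/2 = 4608/25 kN·m
Superposition: M = Σ M_i = 6656/25 kN·m ≈ 266.240000 kN·m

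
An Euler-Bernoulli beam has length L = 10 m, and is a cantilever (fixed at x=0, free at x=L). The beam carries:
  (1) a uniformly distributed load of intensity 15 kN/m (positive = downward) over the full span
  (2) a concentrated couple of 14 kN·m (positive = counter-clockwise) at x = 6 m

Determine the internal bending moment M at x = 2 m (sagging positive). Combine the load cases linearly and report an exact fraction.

Load 1 — uniform load w=15 kN/m over full span:
  M_1 = -w(L-x)²/2 = -15·(10-2)²/2 = -480 kN·m
Load 2 — applied couple M₀=14 kN·m at a=6 m (b=L-a=4):
  M_2 = M₀  [x≤a] = 14 = 14 kN·m
Superposition: M = Σ M_i = -466 kN·m ≈ -466.000000 kN·m

M(2) = -466 kN·m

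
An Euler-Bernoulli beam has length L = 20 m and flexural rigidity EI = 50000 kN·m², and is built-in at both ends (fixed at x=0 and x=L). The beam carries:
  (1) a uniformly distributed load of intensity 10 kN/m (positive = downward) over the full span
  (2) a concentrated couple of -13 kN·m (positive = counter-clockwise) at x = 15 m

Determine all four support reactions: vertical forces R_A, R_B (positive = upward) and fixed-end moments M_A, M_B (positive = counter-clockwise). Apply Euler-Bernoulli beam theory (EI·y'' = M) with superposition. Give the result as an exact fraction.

R_A = 15883/160 kN, M_A = 15805/48 kN·m, R_B = 16117/160 kN, M_B = -15883/48 kN·m

Load 1 — uniform load w=10 kN/m over full span:
  R_A = wL/2 = 10·20/2 = 100 kN
  M_A = wL²/12 = 10·20²/12 = 1000/3 kN·m
  R_B = wL/2 = 10·20/2 = 100 kN
  M_B = -wL²/12 = -10·20²/12 = -1000/3 kN·m
Load 2 — applied couple M₀=-13 kN·m at a=15 m (b=L-a=5):
  R_A = 6M₀ab/L³ = 6·(-13)·15·5/20³ = -117/160 kN
  M_A = M₀b(2a-b)/L² = (-13)·5·(2·15-5)/20² = -65/16 kN·m
  R_B = -6M₀ab/L³ = -6·(-13)·15·5/20³ = 117/160 kN
  M_B = M₀a(2b-a)/L² = (-13)·15·(2·5-15)/20² = 39/16 kN·m
Superposition: R_A = 15883/160 kN, M_A = 15805/48 kN·m, R_B = 16117/160 kN, M_B = -15883/48 kN·m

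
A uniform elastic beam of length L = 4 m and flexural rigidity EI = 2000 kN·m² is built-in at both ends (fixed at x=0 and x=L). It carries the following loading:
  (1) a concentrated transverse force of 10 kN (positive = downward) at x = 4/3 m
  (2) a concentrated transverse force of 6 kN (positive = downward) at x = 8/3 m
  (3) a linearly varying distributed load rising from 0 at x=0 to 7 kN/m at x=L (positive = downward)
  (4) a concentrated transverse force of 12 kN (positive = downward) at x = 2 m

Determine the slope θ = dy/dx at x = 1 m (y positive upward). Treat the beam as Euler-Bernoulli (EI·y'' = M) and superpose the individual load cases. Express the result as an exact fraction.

Load 1 — point force P=10 kN at a=4/3 m (b=L-a=8/3):
  θ_1 = -Pb²x(2aL-(3a+b)x)/(2L³EI)  [x≤a] = -10·(8/3)²·1·(2·(4/3)·4-(3·(4/3)+(8/3))·1)/(2·4³·2000) = -1/900 rad
Load 2 — point force P=6 kN at a=8/3 m (b=L-a=4/3):
  θ_2 = -Pb²x(2aL-(3a+b)x)/(2L³EI)  [x≤a] = -6·(4/3)²·1·(2·(8/3)·4-(3·(8/3)+(4/3))·1)/(2·4³·2000) = -1/2000 rad
Load 3 — triangular load w₀=7 kN/m (0→w₀ over full span):
  θ_3 = -w₀(2x(L-x)(L-2x)(x+2L)+x²(L-x)²)/(120LEI) = -7·(2·1·(4-1)·(4-2·1)·(1+2·4)+1²·(4-1)²)/(120·4·2000) = -273/320000 rad
Load 4 — point force P=12 kN at a=2 m (b=L-a=2):
  θ_4 = -Pb²x(2aL-(3a+b)x)/(2L³EI)  [x≤a] = -12·2²·1·(2·2·4-(3·2+2)·1)/(2·4³·2000) = -3/2000 rad
Superposition: θ = Σ θ_i = -11417/2880000 rad ≈ -0.003964 rad

θ(1) = -11417/2880000 rad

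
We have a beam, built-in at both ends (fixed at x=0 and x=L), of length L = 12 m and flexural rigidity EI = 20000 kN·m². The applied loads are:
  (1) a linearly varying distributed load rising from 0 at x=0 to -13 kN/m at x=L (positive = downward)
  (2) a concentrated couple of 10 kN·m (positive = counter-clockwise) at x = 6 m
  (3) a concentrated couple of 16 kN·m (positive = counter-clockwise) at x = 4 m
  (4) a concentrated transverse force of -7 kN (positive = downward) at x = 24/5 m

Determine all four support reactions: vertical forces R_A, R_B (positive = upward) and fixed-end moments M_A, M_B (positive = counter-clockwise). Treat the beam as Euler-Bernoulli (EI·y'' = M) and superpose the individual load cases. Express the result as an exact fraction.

R_A = -112087/4500 kN, M_A = -17999/250 kN·m, R_B = -270413/4500 kN, M_B = 82123/750 kN·m

Load 1 — triangular load w₀=-13 kN/m (0→w₀ over full span):
  R_A = 3w₀L/20 = 3·(-13)·12/20 = -117/5 kN
  M_A = w₀L²/30 = (-13)·12²/30 = -312/5 kN·m
  R_B = 7w₀L/20 = 7·(-13)·12/20 = -273/5 kN
  M_B = -w₀L²/20 = -(-13)·12²/20 = 468/5 kN·m
Load 2 — applied couple M₀=10 kN·m at a=6 m (b=L-a=6):
  R_A = 6M₀ab/L³ = 6·10·6·6/12³ = 5/4 kN
  M_A = M₀b(2a-b)/L² = 10·6·(2·6-6)/12² = 5/2 kN·m
  R_B = -6M₀ab/L³ = -6·10·6·6/12³ = -5/4 kN
  M_B = M₀a(2b-a)/L² = 10·6·(2·6-6)/12² = 5/2 kN·m
Load 3 — applied couple M₀=16 kN·m at a=4 m (b=L-a=8):
  R_A = 6M₀ab/L³ = 6·16·4·8/12³ = 16/9 kN
  M_A = M₀b(2a-b)/L² = 16·8·(2·4-8)/12² = 0 kN·m
  R_B = -6M₀ab/L³ = -6·16·4·8/12³ = -16/9 kN
  M_B = M₀a(2b-a)/L² = 16·4·(2·8-4)/12² = 16/3 kN·m
Load 4 — point force P=-7 kN at a=24/5 m (b=L-a=36/5):
  R_A = Pb²(3a+b)/L³ = (-7)·(36/5)²·(3·(24/5)+(36/5))/12³ = -567/125 kN
  M_A = Pab²/L² = (-7)·(24/5)·(36/5)²/12² = -1512/125 kN·m
  R_B = Pa²(a+3b)/L³ = (-7)·(24/5)²·((24/5)+3·(36/5))/12³ = -308/125 kN
  M_B = -Pa²b/L² = -(-7)·(24/5)²·(36/5)/12² = 1008/125 kN·m
Superposition: R_A = -112087/4500 kN, M_A = -17999/250 kN·m, R_B = -270413/4500 kN, M_B = 82123/750 kN·m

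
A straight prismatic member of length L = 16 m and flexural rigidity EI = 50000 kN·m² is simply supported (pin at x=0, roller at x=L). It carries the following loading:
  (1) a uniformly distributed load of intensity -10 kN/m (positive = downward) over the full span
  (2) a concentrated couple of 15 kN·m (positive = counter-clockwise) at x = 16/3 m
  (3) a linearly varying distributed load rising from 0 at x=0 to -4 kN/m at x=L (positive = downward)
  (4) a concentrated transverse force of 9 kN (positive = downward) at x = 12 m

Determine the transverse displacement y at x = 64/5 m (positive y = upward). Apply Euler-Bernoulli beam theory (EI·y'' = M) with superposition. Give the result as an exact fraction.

Load 1 — uniform load w=-10 kN/m over full span:
  y_1 = -wx(L³-2Lx²+x³)/(24EI) = -(-10)·(64/5)·(16³-2·16·(64/5)²+(64/5)³)/(24·50000) = 118784/1171875 m
Load 2 — applied couple M₀=15 kN·m at a=16/3 m (b=L-a=32/3):
  y_2 = (M₀x³/(6L)-M₀(x-a)²/2+C₁x)/EI  [x>a] with C₁=M₀(3b²-L²)/(6L)=40/3 = (15·(64/5)³/(6·16)-15·((64/5)-(16/3))²/2+(40/3)·(64/5))/50000 = 376/234375 m
Load 3 — triangular load w₀=-4 kN/m (0→w₀ over full span):
  y_3 = -w₀x(7L⁴-10L²x²+3x⁴)/(360LEI) = -(-4)·(64/5)·(7·16⁴-10·16²·(64/5)²+3·(64/5)⁴)/(360·16·50000) = 1040384/48828125 m
Load 4 — point force P=9 kN at a=12 m (b=L-a=4):
  y_4 = -Pa(L-x)(2Lx-a²-x²)/(6LEI)  [x>a] = -9·12·(16-(64/5))·(2·16·(64/5)-12²-(64/5)²)/(6·16·50000) = -2862/390625 m
Superposition: y = Σ y_i = 17130902/146484375 m ≈ 0.116947 m

y(64/5) = 17130902/146484375 m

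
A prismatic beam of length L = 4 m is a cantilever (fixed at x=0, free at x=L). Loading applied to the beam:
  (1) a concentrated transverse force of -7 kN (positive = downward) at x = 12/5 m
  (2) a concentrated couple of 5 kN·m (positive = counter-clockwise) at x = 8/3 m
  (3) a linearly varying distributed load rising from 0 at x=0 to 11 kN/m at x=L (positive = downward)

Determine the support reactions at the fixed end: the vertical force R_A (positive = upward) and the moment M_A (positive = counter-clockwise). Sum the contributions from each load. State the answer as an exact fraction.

Load 1 — point force P=-7 kN at a=12/5 m (b=L-a=8/5):
  R_A = P = (-7) = -7 kN
  M_A = Pa = (-7)·(12/5) = -84/5 kN·m
Load 2 — applied couple M₀=5 kN·m at a=8/3 m (b=L-a=4/3):
  R_A = 0 kN
  M_A = -M₀ = -5 kN·m
Load 3 — triangular load w₀=11 kN/m (0→w₀ over full span):
  R_A = w₀L/2 = 11·4/2 = 22 kN
  M_A = w₀L²/3 = 11·4²/3 = 176/3 kN·m
Superposition: R_A = 15 kN, M_A = 553/15 kN·m

R_A = 15 kN, M_A = 553/15 kN·m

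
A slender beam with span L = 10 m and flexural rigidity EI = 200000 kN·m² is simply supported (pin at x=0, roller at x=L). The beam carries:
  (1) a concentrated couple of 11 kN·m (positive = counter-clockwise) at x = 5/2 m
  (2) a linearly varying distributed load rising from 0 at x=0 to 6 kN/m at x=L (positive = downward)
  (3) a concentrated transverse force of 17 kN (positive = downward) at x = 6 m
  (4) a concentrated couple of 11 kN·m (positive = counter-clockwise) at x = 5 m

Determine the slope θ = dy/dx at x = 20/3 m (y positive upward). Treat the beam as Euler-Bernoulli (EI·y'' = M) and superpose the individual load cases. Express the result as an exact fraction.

θ(20/3) = 654799/1296000000 rad

Load 1 — applied couple M₀=11 kN·m at a=5/2 m (b=L-a=15/2):
  θ_1 = (M₀x²/(2L)-M₀(x-a)+C₁)/EI  [x>a] with C₁=M₀(3b²-L²)/(6L)=605/48 = (11·(20/3)²/(2·10)-11·((20/3)-(5/2))+(605/48))/200000 = -253/5760000 rad
Load 2 — triangular load w₀=6 kN/m (0→w₀ over full span):
  θ_2 = -w₀(7L⁴-30L²x²+15x⁴)/(360LEI) = -6·(7·10⁴-30·10²·(20/3)²+15·(20/3)⁴)/(360·10·200000) = 91/324000 rad
Load 3 — point force P=17 kN at a=6 m (b=L-a=4):
  θ_3 = -Pa(2L²-6Lx+3x²+a²)/(6LEI)  [x>a] = -17·6·(2·10²-6·10·(20/3)+3·(20/3)²+6²)/(6·10·200000) = 391/1500000 rad
Load 4 — applied couple M₀=11 kN·m at a=5 m (b=L-a=5):
  θ_4 = (M₀x²/(2L)-M₀(x-a)+C₁)/EI  [x>a] with C₁=M₀(3b²-L²)/(6L)=-55/12 = (11·(20/3)²/(2·10)-11·((20/3)-5)+(-55/12))/200000 = 11/1440000 rad
Superposition: θ = Σ θ_i = 654799/1296000000 rad ≈ 0.000505 rad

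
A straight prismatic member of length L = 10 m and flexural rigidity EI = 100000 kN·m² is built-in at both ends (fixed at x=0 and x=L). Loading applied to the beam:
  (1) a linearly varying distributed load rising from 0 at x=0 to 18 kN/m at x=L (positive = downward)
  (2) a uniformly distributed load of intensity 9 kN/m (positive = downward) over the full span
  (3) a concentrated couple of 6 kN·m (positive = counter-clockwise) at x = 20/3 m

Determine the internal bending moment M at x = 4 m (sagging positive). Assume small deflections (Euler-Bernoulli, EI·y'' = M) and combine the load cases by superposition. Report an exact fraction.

Load 1 — triangular load w₀=18 kN/m (0→w₀ over full span):
  M_1 = 3w₀Lx/20 - w₀L²/30 - w₀x³/(6L) = 3·18·10·4/20 - 18·10²/30 - 18·4³/(6·10) = 144/5 kN·m
Load 2 — uniform load w=9 kN/m over full span:
  M_2 = wLx/2 - wL²/12 - wx²/2 = 9·10·4/2 - 9·10²/12 - 9·4²/2 = 33 kN·m
Load 3 — applied couple M₀=6 kN·m at a=20/3 m (b=L-a=10/3):
  M_3 = R_Ax - M_A  [x≤a] with R_A=4/5, M_A=2 = (4/5)·4 - 2 = 6/5 kN·m
Superposition: M = Σ M_i = 63 kN·m ≈ 63.000000 kN·m

M(4) = 63 kN·m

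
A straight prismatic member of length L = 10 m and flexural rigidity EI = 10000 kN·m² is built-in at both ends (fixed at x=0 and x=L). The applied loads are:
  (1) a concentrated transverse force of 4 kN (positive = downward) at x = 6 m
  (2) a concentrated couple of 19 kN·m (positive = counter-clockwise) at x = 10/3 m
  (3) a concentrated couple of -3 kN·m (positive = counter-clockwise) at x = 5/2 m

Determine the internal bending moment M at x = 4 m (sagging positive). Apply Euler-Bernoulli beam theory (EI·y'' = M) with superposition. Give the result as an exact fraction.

Load 1 — point force P=4 kN at a=6 m (b=L-a=4):
  M_1 = Pb²(3a+b)x/L³ - Pab²/L²  [x≤a] = 4·4²·(3·6+4)·4/10³ - 4·6·4²/10² = 224/125 kN·m
Load 2 — applied couple M₀=19 kN·m at a=10/3 m (b=L-a=20/3):
  M_2 = R_Ax - M_A - M₀  [x>a] with R_A=38/15, M_A=0 = (38/15)·4 - 0 - 19 = -133/15 kN·m
Load 3 — applied couple M₀=-3 kN·m at a=5/2 m (b=L-a=15/2):
  M_3 = R_Ax - M_A - M₀  [x>a] with R_A=-27/80, M_A=9/16 = (-27/80)·4 - (9/16) - (-3) = 87/80 kN·m
Superposition: M = Σ M_i = -35923/6000 kN·m ≈ -5.987167 kN·m

M(4) = -35923/6000 kN·m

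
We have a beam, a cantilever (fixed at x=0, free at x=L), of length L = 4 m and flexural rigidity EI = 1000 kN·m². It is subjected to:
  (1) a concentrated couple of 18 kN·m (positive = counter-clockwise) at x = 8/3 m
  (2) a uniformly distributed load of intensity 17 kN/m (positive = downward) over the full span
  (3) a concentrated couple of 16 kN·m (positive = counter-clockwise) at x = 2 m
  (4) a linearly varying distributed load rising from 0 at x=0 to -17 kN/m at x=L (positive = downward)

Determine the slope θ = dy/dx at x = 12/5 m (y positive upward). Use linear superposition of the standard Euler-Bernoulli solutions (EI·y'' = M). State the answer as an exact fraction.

Load 1 — applied couple M₀=18 kN·m at a=8/3 m (b=L-a=4/3):
  θ_1 = M₀x/EI  [x≤a] = 18·(12/5)/1000 = 27/625 rad
Load 2 — uniform load w=17 kN/m over full span:
  θ_2 = -wx(x²-3Lx+3L²)/(6EI) = -17·(12/5)·((12/5)²-3·4·(12/5)+3·4²)/(6·1000) = -2652/15625 rad
Load 3 — applied couple M₀=16 kN·m at a=2 m (b=L-a=2):
  θ_3 = M₀a/EI  [x>a] = 16·2/1000 = 4/125 rad
Load 4 — triangular load w₀=-17 kN/m (0→w₀ over full span):
  θ_4 = (w₀Lx²/4-w₀L²x/3-w₀x⁴/(24L))/EI = ((-17)·4·(12/5)²/4-(-17)·4²·(12/5)/3-(-17)·(12/5)⁴/(24·4))/1000 = 9809/78125 rad
Superposition: θ = Σ θ_i = 2424/78125 rad ≈ 0.031027 rad

θ(12/5) = 2424/78125 rad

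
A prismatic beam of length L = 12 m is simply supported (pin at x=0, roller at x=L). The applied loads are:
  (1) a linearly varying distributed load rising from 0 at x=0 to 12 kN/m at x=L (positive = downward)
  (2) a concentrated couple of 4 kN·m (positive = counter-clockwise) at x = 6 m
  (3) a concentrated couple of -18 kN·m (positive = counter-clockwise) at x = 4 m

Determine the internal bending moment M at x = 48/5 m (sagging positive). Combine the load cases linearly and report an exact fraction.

M(48/5) = 10718/125 kN·m

Load 1 — triangular load w₀=12 kN/m (0→w₀ over full span):
  M_1 = w₀Lx/6 - w₀x³/(6L) = 12·12·(48/5)/6 - 12·(48/5)³/(6·12) = 10368/125 kN·m
Load 2 — applied couple M₀=4 kN·m at a=6 m (b=L-a=6):
  M_2 = M₀x/L - M₀  [x>a] = 4·(48/5)/12 - 4 = -4/5 kN·m
Load 3 — applied couple M₀=-18 kN·m at a=4 m (b=L-a=8):
  M_3 = M₀x/L - M₀  [x>a] = (-18)·(48/5)/12 - (-18) = 18/5 kN·m
Superposition: M = Σ M_i = 10718/125 kN·m ≈ 85.744000 kN·m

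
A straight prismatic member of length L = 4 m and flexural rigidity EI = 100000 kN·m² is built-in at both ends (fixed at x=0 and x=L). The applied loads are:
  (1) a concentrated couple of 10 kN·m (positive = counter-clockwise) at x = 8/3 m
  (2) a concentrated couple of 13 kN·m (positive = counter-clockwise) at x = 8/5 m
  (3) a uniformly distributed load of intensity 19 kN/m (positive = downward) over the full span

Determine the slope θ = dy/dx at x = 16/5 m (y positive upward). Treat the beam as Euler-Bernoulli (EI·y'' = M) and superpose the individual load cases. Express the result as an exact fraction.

θ(16/5) = 2101/23437500 rad

Load 1 — applied couple M₀=10 kN·m at a=8/3 m (b=L-a=4/3):
  θ_1 = (R_Ax²/2 - M_Ax - M₀(x-a))/EI  [x>a] with R_A=10/3, M_A=10/3 = ((10/3)·(16/5)²/2 - (10/3)·(16/5) - 10·((16/5)-(8/3)))/100000 = 1/93750 rad
Load 2 — applied couple M₀=13 kN·m at a=8/5 m (b=L-a=12/5):
  θ_2 = (R_Ax²/2 - M_Ax - M₀(x-a))/EI  [x>a] with R_A=117/25, M_A=39/25 = ((117/25)·(16/5)²/2 - (39/25)·(16/5) - 13·((16/5)-(8/5)))/100000 = -143/7812500 rad
Load 3 — uniform load w=19 kN/m over full span:
  θ_3 = -wx(L-x)(L-2x)/(12EI) = -19·(16/5)·(4-(16/5))·(4-2·(16/5))/(12·100000) = 38/390625 rad
Superposition: θ = Σ θ_i = 2101/23437500 rad ≈ 0.000090 rad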